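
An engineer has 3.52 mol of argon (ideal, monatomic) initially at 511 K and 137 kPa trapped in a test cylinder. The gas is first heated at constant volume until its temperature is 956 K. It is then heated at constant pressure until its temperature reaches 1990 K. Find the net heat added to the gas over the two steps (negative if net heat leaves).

V₁ = nRT₁/P₁ = 3.52×8.314×511/137 = 109 L.
Step 1 — Isochoric: V stays 109 L; P/T = const ⇒ T₂ = 956 K, P₂ = 256 kPa.
W = 0 (no volume change).
ΔU = nCvΔT = 3.52×12.5×(956−511) = 19500 J.
Q = ΔU = 19500 J.
State after step 1: P = 256 kPa, V = 109 L, T = 956 K.
Step 2 — Isobaric: P stays 256 kPa; V/T = const ⇒ T₂ = 1990 K, V₂ = 227 L.
W = PΔV = 256×(227−109) kPa·L = 30300 J.
ΔU = nCvΔT = 3.52×12.5×(1990−956) = 45400 J.
Q = ΔU + W = nCpΔT = 75700 J.
Net over both steps: W = 30300 J, Q = 95200 J, ΔU = 64900 J.

95200 J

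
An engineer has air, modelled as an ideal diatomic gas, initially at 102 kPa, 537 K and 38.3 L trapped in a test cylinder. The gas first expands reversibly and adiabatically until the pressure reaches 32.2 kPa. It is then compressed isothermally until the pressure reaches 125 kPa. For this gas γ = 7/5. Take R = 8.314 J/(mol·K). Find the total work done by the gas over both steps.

-1070 J

n = P₁V₁/(RT₁) = 102×38.3/(8.314×537) = 0.875 mol.
Step 1 — Adiabatic: T₂/T₁ = (P₂/P₁)^((γ−1)/γ) ⇒ T₂ = 537×(0.316)^0.286 = 386 K; V₂ = 87.3 L.
ΔU = nCvΔT = 0.875×20.8×(386−537) = -2740 J.
Q = 0 for an adiabatic process, so W = −ΔU = 2740 J.
State after step 1: P = 32.2 kPa, V = 87.3 L, T = 386 K.
Step 2 — Isothermal: T stays 386 K; PV = const ⇒ V₂ = 22.5 L, P₂ = 125 kPa.
ΔU = 0 (ideal gas, T constant).
W = nRT ln(V₂/V₁) = 0.875×8.314×386×ln(0.258) = -3810 J.
Q = ΔU + W = -3810 J.
Net over both steps: W = -1070 J, Q = -3810 J, ΔU = -2740 J.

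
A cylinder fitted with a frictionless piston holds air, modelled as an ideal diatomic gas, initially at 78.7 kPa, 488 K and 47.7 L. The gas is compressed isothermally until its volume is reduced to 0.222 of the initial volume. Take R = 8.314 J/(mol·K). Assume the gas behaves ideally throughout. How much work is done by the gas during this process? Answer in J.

-5650 J

n = P₁V₁/(RT₁) = 78.7×47.7/(8.314×488) = 0.925 mol.
Isothermal: T stays 488 K; PV = const ⇒ V₂ = 10.6 L, P₂ = 355 kPa.
W = nRT ln(V₂/V₁) = 0.925×8.314×488×ln(0.222) = -5650 J.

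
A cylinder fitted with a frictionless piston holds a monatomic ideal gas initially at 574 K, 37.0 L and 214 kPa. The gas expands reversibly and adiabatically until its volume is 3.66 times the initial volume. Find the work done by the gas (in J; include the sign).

6880 J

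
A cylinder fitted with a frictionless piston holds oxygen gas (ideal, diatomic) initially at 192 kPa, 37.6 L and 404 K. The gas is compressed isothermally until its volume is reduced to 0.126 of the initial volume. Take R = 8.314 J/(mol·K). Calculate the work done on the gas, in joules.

n = P₁V₁/(RT₁) = 192×37.6/(8.314×404) = 2.15 mol.
Isothermal: T stays 404 K; PV = const ⇒ V₂ = 4.74 L, P₂ = 1520 kPa.
W = nRT ln(V₂/V₁) = 2.15×8.314×404×ln(0.126) = -15000 J.
Work done on the gas = −W_by = 15000 J.

15000 J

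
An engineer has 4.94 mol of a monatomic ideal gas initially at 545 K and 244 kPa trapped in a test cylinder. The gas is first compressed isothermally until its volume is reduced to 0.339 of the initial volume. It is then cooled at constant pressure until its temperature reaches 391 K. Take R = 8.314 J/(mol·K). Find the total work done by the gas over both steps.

-30500 J

V₁ = nRT₁/P₁ = 4.94×8.314×545/244 = 91.7 L.
Step 1 — Isothermal: T stays 545 K; PV = const ⇒ V₂ = 31.1 L, P₂ = 720 kPa.
ΔU = 0 (ideal gas, T constant).
W = nRT ln(V₂/V₁) = 4.94×8.314×545×ln(0.339) = -24200 J.
Q = ΔU + W = -24200 J.
State after step 1: P = 720 kPa, V = 31.1 L, T = 545 K.
Step 2 — Isobaric: P stays 720 kPa; V/T = const ⇒ T₂ = 391 K, V₂ = 22.3 L.
W = PΔV = 720×(22.3−31.1) kPa·L = -6320 J.
ΔU = nCvΔT = 4.94×12.5×(391−545) = -9490 J.
Q = ΔU + W = nCpΔT = -15800 J.
Net over both steps: W = -30500 J, Q = -40000 J, ΔU = -9490 J.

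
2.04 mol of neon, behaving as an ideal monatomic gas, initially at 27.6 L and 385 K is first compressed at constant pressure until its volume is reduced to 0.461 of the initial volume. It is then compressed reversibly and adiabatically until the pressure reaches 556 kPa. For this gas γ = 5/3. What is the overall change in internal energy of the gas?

-3440 J

P₁ = nRT₁/V₁ = 2.04×8.314×385/27.6 = 237 kPa.
Step 1 — Isobaric: P stays 237 kPa; V/T = const ⇒ T₂ = 177 K, V₂ = 12.7 L.
W = PΔV = 237×(12.7−27.6) kPa·L = -3520 J.
ΔU = nCvΔT = 2.04×12.5×(177−385) = -5280 J.
Q = ΔU + W = nCpΔT = -8800 J.
State after step 1: P = 237 kPa, V = 12.7 L, T = 177 K.
Step 2 — Adiabatic: T₂/T₁ = (P₂/P₁)^((γ−1)/γ) ⇒ T₂ = 177×(2.35)^0.400 = 250 K; V₂ = 7.62 L.
ΔU = nCvΔT = 2.04×12.5×(250−177) = 1840 J.
Q = 0 for an adiabatic process, so W = −ΔU = -1840 J.
Net over both steps: W = -5360 J, Q = -8800 J, ΔU = -3440 J.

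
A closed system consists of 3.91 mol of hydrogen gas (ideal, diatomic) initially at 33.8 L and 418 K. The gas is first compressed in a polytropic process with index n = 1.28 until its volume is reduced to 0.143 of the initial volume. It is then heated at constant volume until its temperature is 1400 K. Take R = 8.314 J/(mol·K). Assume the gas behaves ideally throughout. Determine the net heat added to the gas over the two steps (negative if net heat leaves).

P₁ = nRT₁/V₁ = 3.91×8.314×418/33.8 = 402 kPa.
Step 1 — Polytropic n=1.28: T₂ = T₁(V₁/V₂)^(n−1) = 418×(6.99)^0.28 = 721 K; P₂ = P₁(V₁/V₂)^n = 4850 kPa.
W = (P₁V₁−P₂V₂)/(n−1) = (402×33.8−4850×4.83)/0.28 = -35100 J.
ΔU = nCvΔT = 3.91×20.8×(721−418) = 24600 J.
Q = ΔU + W = -10500 J.
State after step 1: P = 4850 kPa, V = 4.83 L, T = 721 K.
Step 2 — Isochoric: V stays 4.83 L; P/T = const ⇒ T₂ = 1400 K, P₂ = 9420 kPa.
W = 0 (no volume change).
ΔU = nCvΔT = 3.91×20.8×(1400−721) = 55200 J.
Q = ΔU = 55200 J.
Net over both steps: W = -35100 J, Q = 44700 J, ΔU = 79800 J.

44700 J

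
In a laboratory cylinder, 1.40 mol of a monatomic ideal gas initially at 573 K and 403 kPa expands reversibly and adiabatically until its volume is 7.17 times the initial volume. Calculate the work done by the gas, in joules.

V₁ = nRT₁/P₁ = 1.40×8.314×573/403 = 16.5 L.
Adiabatic: TV^(γ−1) = const ⇒ T₂ = 573×(0.139)^0.667 = 154 K; PV^γ = const ⇒ P₂ = 15.1 kPa.
ΔU = nCvΔT = 1.40×12.5×(154−573) = -7310 J.
Q = 0 for an adiabatic process, so W = −ΔU = 7310 J.

7310 J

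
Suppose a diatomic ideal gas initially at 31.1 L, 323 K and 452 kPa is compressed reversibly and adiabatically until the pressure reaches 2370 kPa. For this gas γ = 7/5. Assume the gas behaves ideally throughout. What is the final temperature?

519 K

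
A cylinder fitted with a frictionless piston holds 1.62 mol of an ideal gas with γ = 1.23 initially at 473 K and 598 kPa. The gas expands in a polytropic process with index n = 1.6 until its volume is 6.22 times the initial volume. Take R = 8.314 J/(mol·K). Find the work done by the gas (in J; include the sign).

7070 J

V₁ = nRT₁/P₁ = 1.62×8.314×473/598 = 10.7 L.
Polytropic n=1.6: T₂ = T₁(V₁/V₂)^(n−1) = 473×(0.161)^0.60 = 158 K; P₂ = P₁(V₁/V₂)^n = 32.1 kPa.
W = (P₁V₁−P₂V₂)/(n−1) = (598×10.7−32.1×66.3)/0.60 = 7070 J.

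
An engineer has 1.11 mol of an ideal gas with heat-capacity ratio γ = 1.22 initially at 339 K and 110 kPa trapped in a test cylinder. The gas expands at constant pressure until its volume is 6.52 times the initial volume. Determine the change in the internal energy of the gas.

V₁ = nRT₁/P₁ = 1.11×8.314×339/110 = 28.4 L.
Isobaric: P stays 110 kPa; V/T = const ⇒ T₂ = 2210 K, V₂ = 185 L.
For an ideal gas ΔU = nCvΔT with Cv = R/(γ−1) = 37.8 J/(mol·K).
ΔU = 1.11×37.8×(2210−339) = 78500 J.

78500 J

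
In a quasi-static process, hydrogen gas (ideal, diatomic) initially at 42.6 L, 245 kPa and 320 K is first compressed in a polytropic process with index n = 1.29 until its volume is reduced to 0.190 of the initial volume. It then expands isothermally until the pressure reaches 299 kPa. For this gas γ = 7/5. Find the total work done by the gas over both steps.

10600 J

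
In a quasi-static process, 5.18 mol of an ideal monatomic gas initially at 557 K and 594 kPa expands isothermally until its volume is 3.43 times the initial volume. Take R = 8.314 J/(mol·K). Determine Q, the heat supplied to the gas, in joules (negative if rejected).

V₁ = nRT₁/P₁ = 5.18×8.314×557/594 = 40.4 L.
Isothermal: T stays 557 K; PV = const ⇒ V₂ = 139 L, P₂ = 173 kPa.
ΔU = 0 (ideal gas, T constant).
W = nRT ln(V₂/V₁) = 5.18×8.314×557×ln(3.43) = 29600 J.
Q = ΔU + W = 29600 J.

29600 J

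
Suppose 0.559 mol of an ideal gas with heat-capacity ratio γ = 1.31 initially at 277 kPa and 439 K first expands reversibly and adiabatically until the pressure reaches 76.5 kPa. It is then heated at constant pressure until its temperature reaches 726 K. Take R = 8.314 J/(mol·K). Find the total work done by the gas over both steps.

V₁ = nRT₁/P₁ = 0.559×8.314×439/277 = 7.37 L.
Step 1 — Adiabatic: T₂/T₁ = (P₂/P₁)^((γ−1)/γ) ⇒ T₂ = 439×(0.276)^0.237 = 324 K; V₂ = 19.7 L.
ΔU = nCvΔT = 0.559×26.8×(324−439) = -1730 J.
Q = 0 for an adiabatic process, so W = −ΔU = 1730 J.
State after step 1: P = 76.5 kPa, V = 19.7 L, T = 324 K.
Step 2 — Isobaric: P stays 76.5 kPa; V/T = const ⇒ T₂ = 726 K, V₂ = 44.1 L.
W = PΔV = 76.5×(44.1−19.7) kPa·L = 1870 J.
ΔU = nCvΔT = 0.559×26.8×(726−324) = 6030 J.
Q = ΔU + W = nCpΔT = 7900 J.
Net over both steps: W = 3600 J, Q = 7900 J, ΔU = 4300 J.

3600 J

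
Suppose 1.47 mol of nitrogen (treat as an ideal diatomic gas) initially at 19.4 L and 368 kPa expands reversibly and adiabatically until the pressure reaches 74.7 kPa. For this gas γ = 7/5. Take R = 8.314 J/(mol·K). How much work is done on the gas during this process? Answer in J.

-6530 J

T₁ = P₁V₁/(nR) = 368×19.4/(1.47×8.314) = 584 K.
Adiabatic: T₂/T₁ = (P₂/P₁)^((γ−1)/γ) ⇒ T₂ = 584×(0.203)^0.286 = 370 K; V₂ = 60.6 L.
ΔU = nCvΔT = 1.47×20.8×(370−584) = -6530 J.
Q = 0 for an adiabatic process, so W = −ΔU = 6530 J.
Work done on the gas = −W_by = -6530 J.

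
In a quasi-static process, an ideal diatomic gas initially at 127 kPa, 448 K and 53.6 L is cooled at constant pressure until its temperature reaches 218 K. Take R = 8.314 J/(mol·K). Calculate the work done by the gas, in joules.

-3490 J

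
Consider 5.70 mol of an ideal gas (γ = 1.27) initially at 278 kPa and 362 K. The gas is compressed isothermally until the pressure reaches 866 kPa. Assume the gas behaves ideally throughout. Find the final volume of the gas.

19.8 L

V₁ = nRT₁/P₁ = 5.70×8.314×362/278 = 61.7 L.
Isothermal: T stays 362 K; PV = const ⇒ V₂ = 19.8 L, P₂ = 866 kPa.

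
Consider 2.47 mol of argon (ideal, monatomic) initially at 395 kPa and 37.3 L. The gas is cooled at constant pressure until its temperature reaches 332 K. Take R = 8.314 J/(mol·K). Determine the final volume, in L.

17.3 L

T₁ = P₁V₁/(nR) = 395×37.3/(2.47×8.314) = 717 K.
Isobaric: P stays 395 kPa; V/T = const ⇒ T₂ = 332 K, V₂ = 17.3 L.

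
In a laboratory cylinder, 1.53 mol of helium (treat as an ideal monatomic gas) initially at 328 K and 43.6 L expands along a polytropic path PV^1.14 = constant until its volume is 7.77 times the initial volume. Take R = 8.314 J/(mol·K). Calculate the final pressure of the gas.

P₁ = nRT₁/V₁ = 1.53×8.314×328/43.6 = 95.7 kPa.
Polytropic n=1.14: T₂ = T₁(V₁/V₂)^(n−1) = 328×(0.129)^0.14 = 246 K; P₂ = P₁(V₁/V₂)^n = 9.24 kPa.

9.24 kPa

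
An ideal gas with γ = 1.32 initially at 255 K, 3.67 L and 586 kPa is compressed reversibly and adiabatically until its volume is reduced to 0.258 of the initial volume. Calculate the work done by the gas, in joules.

-3650 J

n = P₁V₁/(RT₁) = 586×3.67/(8.314×255) = 1.01 mol.
Adiabatic: TV^(γ−1) = const ⇒ T₂ = 255×(3.88)^0.320 = 393 K; PV^γ = const ⇒ P₂ = 3500 kPa.
ΔU = nCvΔT = 1.01×26.0×(393−255) = 3650 J.
Q = 0 for an adiabatic process, so W = −ΔU = -3650 J.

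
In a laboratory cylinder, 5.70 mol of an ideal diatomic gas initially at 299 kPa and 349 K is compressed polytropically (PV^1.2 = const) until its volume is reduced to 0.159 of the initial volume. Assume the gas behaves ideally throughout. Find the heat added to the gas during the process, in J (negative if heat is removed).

V₁ = nRT₁/P₁ = 5.70×8.314×349/299 = 55.3 L.
Polytropic n=1.2: T₂ = T₁(V₁/V₂)^(n−1) = 349×(6.29)^0.20 = 504 K; P₂ = P₁(V₁/V₂)^n = 2720 kPa.
W = (P₁V₁−P₂V₂)/(n−1) = (299×55.3−2720×8.80)/0.20 = -36800 J.
ΔU = nCvΔT = 5.70×20.8×(504−349) = 18400 J.
Q = ΔU + W = -18400 J.

-18400 J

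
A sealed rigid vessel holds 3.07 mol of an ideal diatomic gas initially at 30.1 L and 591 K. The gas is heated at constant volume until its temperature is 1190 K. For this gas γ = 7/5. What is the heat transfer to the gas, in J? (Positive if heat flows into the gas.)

P₁ = nRT₁/V₁ = 3.07×8.314×591/30.1 = 501 kPa.
Isochoric: V stays 30.1 L; P/T = const ⇒ T₂ = 1190 K, P₂ = 1010 kPa.
W = 0 (no volume change).
ΔU = nCvΔT = 3.07×20.8×(1190−591) = 38200 J.
Q = ΔU = 38200 J.

38200 J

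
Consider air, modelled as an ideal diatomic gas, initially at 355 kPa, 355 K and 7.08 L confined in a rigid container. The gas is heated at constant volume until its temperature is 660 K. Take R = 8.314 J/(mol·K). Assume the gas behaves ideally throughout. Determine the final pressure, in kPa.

660 kPa

Isochoric: V stays 7.08 L; P/T = const ⇒ T₂ = 660 K, P₂ = 660 kPa.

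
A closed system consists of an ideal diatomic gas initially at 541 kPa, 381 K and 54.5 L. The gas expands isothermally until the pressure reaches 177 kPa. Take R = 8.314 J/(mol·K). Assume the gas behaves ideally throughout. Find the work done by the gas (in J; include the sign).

32900 J

n = P₁V₁/(RT₁) = 541×54.5/(8.314×381) = 9.31 mol.
Isothermal: T stays 381 K; PV = const ⇒ V₂ = 167 L, P₂ = 177 kPa.
W = nRT ln(V₂/V₁) = 9.31×8.314×381×ln(3.06) = 32900 J.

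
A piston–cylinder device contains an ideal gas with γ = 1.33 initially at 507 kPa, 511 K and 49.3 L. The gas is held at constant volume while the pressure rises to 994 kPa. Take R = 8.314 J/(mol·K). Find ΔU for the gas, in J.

72800 J

n = P₁V₁/(RT₁) = 507×49.3/(8.314×511) = 5.88 mol.
Isochoric: V stays 49.3 L; P/T = const ⇒ T₂ = 1000 K, P₂ = 994 kPa.
For an ideal gas ΔU = nCvΔT with Cv = R/(γ−1) = 25.2 J/(mol·K).
ΔU = 5.88×25.2×(1000−511) = 72800 J.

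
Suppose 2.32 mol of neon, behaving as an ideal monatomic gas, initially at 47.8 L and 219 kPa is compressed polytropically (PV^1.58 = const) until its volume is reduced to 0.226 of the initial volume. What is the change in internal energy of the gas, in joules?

T₁ = P₁V₁/(nR) = 219×47.8/(2.32×8.314) = 543 K.
Polytropic n=1.58: T₂ = T₁(V₁/V₂)^(n−1) = 543×(4.42)^0.58 = 1290 K; P₂ = P₁(V₁/V₂)^n = 2300 kPa.
For an ideal gas ΔU = nCvΔT with Cv = (3/2)R = 12.5 J/(mol·K).
ΔU = 2.32×12.5×(1290−543) = 21500 J.

21500 J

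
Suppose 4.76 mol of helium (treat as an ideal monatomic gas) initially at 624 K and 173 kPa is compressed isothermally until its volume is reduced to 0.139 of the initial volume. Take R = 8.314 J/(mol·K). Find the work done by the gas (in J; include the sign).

-48700 J

V₁ = nRT₁/P₁ = 4.76×8.314×624/173 = 143 L.
Isothermal: T stays 624 K; PV = const ⇒ V₂ = 19.8 L, P₂ = 1240 kPa.
W = nRT ln(V₂/V₁) = 4.76×8.314×624×ln(0.139) = -48700 J.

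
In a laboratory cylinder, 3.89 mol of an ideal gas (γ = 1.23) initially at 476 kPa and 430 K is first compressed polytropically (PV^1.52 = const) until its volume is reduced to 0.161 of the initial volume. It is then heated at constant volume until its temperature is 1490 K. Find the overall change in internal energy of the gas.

V₁ = nRT₁/P₁ = 3.89×8.314×430/476 = 29.2 L.
Step 1 — Polytropic n=1.52: T₂ = T₁(V₁/V₂)^(n−1) = 430×(6.21)^0.52 = 1110 K; P₂ = P₁(V₁/V₂)^n = 7640 kPa.
W = (P₁V₁−P₂V₂)/(n−1) = (476×29.2−7640×4.70)/0.52 = -42400 J.
ΔU = nCvΔT = 3.89×36.1×(1110−430) = 95800 J.
Q = ΔU + W = 53400 J.
State after step 1: P = 7640 kPa, V = 4.70 L, T = 1110 K.
Step 2 — Isochoric: V stays 4.70 L; P/T = const ⇒ T₂ = 1490 K, P₂ = 10200 kPa.
W = 0 (no volume change).
ΔU = nCvΔT = 3.89×36.1×(1490−1110) = 53200 J.
Q = ΔU = 53200 J.
Net over both steps: W = -42400 J, Q = 107000 J, ΔU = 149000 J.

149000 J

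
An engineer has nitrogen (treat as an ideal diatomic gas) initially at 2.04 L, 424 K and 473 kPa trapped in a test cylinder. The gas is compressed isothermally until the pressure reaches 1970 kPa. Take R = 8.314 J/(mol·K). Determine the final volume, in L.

Isothermal: T stays 424 K; PV = const ⇒ V₂ = 0.490 L, P₂ = 1970 kPa.

0.490 L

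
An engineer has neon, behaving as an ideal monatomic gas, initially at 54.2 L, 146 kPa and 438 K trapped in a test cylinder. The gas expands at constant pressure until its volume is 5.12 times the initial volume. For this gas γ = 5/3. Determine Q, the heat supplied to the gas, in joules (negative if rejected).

81500 J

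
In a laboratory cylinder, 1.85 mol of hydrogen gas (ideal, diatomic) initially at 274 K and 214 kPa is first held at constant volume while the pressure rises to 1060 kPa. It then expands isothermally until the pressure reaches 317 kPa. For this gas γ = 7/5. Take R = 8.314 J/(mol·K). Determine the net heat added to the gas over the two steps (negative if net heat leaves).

V₁ = nRT₁/P₁ = 1.85×8.314×274/214 = 19.7 L.
Step 1 — Isochoric: V stays 19.7 L; P/T = const ⇒ T₂ = 1360 K, P₂ = 1060 kPa.
W = 0 (no volume change).
ΔU = nCvΔT = 1.85×20.8×(1360−274) = 41700 J.
Q = ΔU = 41700 J.
State after step 1: P = 1060 kPa, V = 19.7 L, T = 1360 K.
Step 2 — Isothermal: T stays 1360 K; PV = const ⇒ V₂ = 65.9 L, P₂ = 317 kPa.
ΔU = 0 (ideal gas, T constant).
W = nRT ln(V₂/V₁) = 1.85×8.314×1360×ln(3.34) = 25200 J.
Q = ΔU + W = 25200 J.
Net over both steps: W = 25200 J, Q = 66800 J, ΔU = 41700 J.

66800 J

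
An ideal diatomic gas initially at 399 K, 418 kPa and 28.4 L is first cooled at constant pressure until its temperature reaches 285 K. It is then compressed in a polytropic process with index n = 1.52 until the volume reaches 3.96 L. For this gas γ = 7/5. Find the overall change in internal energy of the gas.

n = P₁V₁/(RT₁) = 418×28.4/(8.314×399) = 3.58 mol.
Step 1 — Isobaric: P stays 418 kPa; V/T = const ⇒ T₂ = 285 K, V₂ = 20.3 L.
W = PΔV = 418×(20.3−28.4) kPa·L = -3390 J.
ΔU = nCvΔT = 3.58×20.8×(285−399) = -8480 J.
Q = ΔU + W = nCpΔT = -11900 J.
State after step 1: P = 418 kPa, V = 20.3 L, T = 285 K.
Step 2 — Polytropic n=1.52: T₂ = T₁(V₁/V₂)^(n−1) = 285×(5.12)^0.52 = 666 K; P₂ = P₁(V₁/V₂)^n = 5010 kPa.
W = (P₁V₁−P₂V₂)/(n−1) = (418×20.3−5010×3.96)/0.52 = -21800 J.
ΔU = nCvΔT = 3.58×20.8×(666−285) = 28400 J.
Q = ΔU + W = 6550 J.
Net over both steps: W = -25200 J, Q = -5320 J, ΔU = 19900 J.

19900 J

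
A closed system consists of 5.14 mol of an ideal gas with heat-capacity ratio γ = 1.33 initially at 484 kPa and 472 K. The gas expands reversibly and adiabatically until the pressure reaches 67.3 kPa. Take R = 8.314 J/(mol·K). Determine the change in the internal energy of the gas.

V₁ = nRT₁/P₁ = 5.14×8.314×472/484 = 41.7 L.
Adiabatic: T₂/T₁ = (P₂/P₁)^((γ−1)/γ) ⇒ T₂ = 472×(0.139)^0.248 = 289 K; V₂ = 184 L.
For an ideal gas ΔU = nCvΔT with Cv = R/(γ−1) = 25.2 J/(mol·K).
ΔU = 5.14×25.2×(289−472) = -23700 J.

-23700 J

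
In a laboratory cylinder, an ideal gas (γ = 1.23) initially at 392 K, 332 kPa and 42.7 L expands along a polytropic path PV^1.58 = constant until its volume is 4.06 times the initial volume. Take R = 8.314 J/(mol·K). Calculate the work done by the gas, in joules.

n = P₁V₁/(RT₁) = 332×42.7/(8.314×392) = 4.35 mol.
Polytropic n=1.58: T₂ = T₁(V₁/V₂)^(n−1) = 392×(0.246)^0.58 = 174 K; P₂ = P₁(V₁/V₂)^n = 36.3 kPa.
W = (P₁V₁−P₂V₂)/(n−1) = (332×42.7−36.3×173)/0.58 = 13600 J.

13600 J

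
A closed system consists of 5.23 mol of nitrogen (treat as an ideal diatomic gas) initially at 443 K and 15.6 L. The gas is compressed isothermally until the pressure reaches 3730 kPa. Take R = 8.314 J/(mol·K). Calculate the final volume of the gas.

5.16 L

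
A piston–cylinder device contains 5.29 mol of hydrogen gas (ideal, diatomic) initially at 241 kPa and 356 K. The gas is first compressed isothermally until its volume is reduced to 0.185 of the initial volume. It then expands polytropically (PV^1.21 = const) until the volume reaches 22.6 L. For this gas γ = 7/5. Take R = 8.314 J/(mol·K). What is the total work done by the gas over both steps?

V₁ = nRT₁/P₁ = 5.29×8.314×356/241 = 65.0 L.
Step 1 — Isothermal: T stays 356 K; PV = const ⇒ V₂ = 12.0 L, P₂ = 1300 kPa.
ΔU = 0 (ideal gas, T constant).
W = nRT ln(V₂/V₁) = 5.29×8.314×356×ln(0.185) = -26400 J.
Q = ΔU + W = -26400 J.
State after step 1: P = 1300 kPa, V = 12.0 L, T = 356 K.
Step 2 — Polytropic n=1.21: T₂ = T₁(V₁/V₂)^(n−1) = 356×(0.532)^0.21 = 312 K; P₂ = P₁(V₁/V₂)^n = 607 kPa.
W = (P₁V₁−P₂V₂)/(n−1) = (1300×12.0−607×22.6)/0.21 = 9260 J.
ΔU = nCvΔT = 5.29×20.8×(312−356) = -4860 J.
Q = ΔU + W = 4400 J.
Net over both steps: W = -17200 J, Q = -22000 J, ΔU = -4860 J.

-17200 J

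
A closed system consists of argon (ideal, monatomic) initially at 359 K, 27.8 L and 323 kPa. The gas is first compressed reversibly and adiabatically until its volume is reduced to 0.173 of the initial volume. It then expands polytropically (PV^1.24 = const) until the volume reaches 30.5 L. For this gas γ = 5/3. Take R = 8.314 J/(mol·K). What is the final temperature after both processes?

n = P₁V₁/(RT₁) = 323×27.8/(8.314×359) = 3.01 mol.
Step 1 — Adiabatic: TV^(γ−1) = const ⇒ T₂ = 359×(5.78)^0.667 = 1160 K; PV^γ = const ⇒ P₂ = 6010 kPa.
ΔU = nCvΔT = 3.01×12.5×(1160−359) = 29900 J.
Q = 0 for an adiabatic process, so W = −ΔU = -29900 J.
State after step 1: P = 6010 kPa, V = 4.81 L, T = 1160 K.
Step 2 — Polytropic n=1.24: T₂ = T₁(V₁/V₂)^(n−1) = 1160×(0.158)^0.24 = 742 K; P₂ = P₁(V₁/V₂)^n = 609 kPa.
W = (P₁V₁−P₂V₂)/(n−1) = (6010×4.81−609×30.5)/0.24 = 43200 J.
ΔU = nCvΔT = 3.01×12.5×(742−1160) = -15500 J.
Q = ΔU + W = 27600 J.
Net over both steps: W = 13200 J, Q = 27600 J, ΔU = 14400 J.

742 K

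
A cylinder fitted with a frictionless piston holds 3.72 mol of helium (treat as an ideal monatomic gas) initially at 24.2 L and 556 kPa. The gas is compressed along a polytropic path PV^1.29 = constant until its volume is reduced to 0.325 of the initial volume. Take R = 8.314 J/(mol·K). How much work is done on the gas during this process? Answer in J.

T₁ = P₁V₁/(nR) = 556×24.2/(3.72×8.314) = 435 K.
Polytropic n=1.29: T₂ = T₁(V₁/V₂)^(n−1) = 435×(3.08)^0.29 = 603 K; P₂ = P₁(V₁/V₂)^n = 2370 kPa.
W = (P₁V₁−P₂V₂)/(n−1) = (556×24.2−2370×7.87)/0.29 = -17900 J.
Work done on the gas = −W_by = 17900 J.

17900 J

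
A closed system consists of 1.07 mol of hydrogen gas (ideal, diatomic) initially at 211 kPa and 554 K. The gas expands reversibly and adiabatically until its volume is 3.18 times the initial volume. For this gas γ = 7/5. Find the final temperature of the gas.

349 K

V₁ = nRT₁/P₁ = 1.07×8.314×554/211 = 23.4 L.
Adiabatic: TV^(γ−1) = const ⇒ T₂ = 554×(0.314)^0.400 = 349 K; PV^γ = const ⇒ P₂ = 41.8 kPa.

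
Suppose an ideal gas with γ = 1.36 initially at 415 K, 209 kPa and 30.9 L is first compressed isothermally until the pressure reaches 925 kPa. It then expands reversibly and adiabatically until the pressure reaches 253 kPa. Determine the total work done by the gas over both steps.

-4400 J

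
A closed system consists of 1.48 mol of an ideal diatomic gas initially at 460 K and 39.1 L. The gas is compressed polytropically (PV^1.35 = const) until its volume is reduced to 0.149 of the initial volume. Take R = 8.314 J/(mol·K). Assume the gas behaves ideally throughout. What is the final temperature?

P₁ = nRT₁/V₁ = 1.48×8.314×460/39.1 = 145 kPa.
Polytropic n=1.35: T₂ = T₁(V₁/V₂)^(n−1) = 460×(6.71)^0.35 = 896 K; P₂ = P₁(V₁/V₂)^n = 1890 kPa.

896 K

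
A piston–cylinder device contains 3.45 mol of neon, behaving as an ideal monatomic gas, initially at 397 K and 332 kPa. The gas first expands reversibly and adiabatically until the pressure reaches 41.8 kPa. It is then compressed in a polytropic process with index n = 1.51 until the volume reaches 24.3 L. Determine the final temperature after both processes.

V₁ = nRT₁/P₁ = 3.45×8.314×397/332 = 34.3 L.
Step 1 — Adiabatic: T₂/T₁ = (P₂/P₁)^((γ−1)/γ) ⇒ T₂ = 397×(0.126)^0.400 = 173 K; V₂ = 119 L.
ΔU = nCvΔT = 3.45×12.5×(173−397) = -9620 J.
Q = 0 for an adiabatic process, so W = −ΔU = 9620 J.
State after step 1: P = 41.8 kPa, V = 119 L, T = 173 K.
Step 2 — Polytropic n=1.51: T₂ = T₁(V₁/V₂)^(n−1) = 173×(4.89)^0.51 = 390 K; P₂ = P₁(V₁/V₂)^n = 460 kPa.
W = (P₁V₁−P₂V₂)/(n−1) = (41.8×119−460×24.3)/0.51 = -12200 J.
ΔU = nCvΔT = 3.45×12.5×(390−173) = 9300 J.
Q = ΔU + W = -2860 J.
Net over both steps: W = -2540 J, Q = -2860 J, ΔU = -322 J.

390 K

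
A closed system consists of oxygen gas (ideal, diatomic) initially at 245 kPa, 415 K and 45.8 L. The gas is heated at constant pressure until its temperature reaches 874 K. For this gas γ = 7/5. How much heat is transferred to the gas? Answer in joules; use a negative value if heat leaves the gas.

n = P₁V₁/(RT₁) = 245×45.8/(8.314×415) = 3.25 mol.
Isobaric: P stays 245 kPa; V/T = const ⇒ T₂ = 874 K, V₂ = 96.5 L.
W = PΔV = 245×(96.5−45.8) kPa·L = 12400 J.
ΔU = nCvΔT = 3.25×20.8×(874−415) = 31000 J.
Q = ΔU + W = nCpΔT = 43400 J.

43400 J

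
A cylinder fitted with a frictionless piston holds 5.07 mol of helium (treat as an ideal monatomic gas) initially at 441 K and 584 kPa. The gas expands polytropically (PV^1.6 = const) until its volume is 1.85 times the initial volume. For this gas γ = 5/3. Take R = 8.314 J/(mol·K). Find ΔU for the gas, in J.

V₁ = nRT₁/P₁ = 5.07×8.314×441/584 = 31.8 L.
Polytropic n=1.6: T₂ = T₁(V₁/V₂)^(n−1) = 441×(0.541)^0.60 = 305 K; P₂ = P₁(V₁/V₂)^n = 218 kPa.
For an ideal gas ΔU = nCvΔT with Cv = (3/2)R = 12.5 J/(mol·K).
ΔU = 5.07×12.5×(305−441) = -8610 J.

-8610 J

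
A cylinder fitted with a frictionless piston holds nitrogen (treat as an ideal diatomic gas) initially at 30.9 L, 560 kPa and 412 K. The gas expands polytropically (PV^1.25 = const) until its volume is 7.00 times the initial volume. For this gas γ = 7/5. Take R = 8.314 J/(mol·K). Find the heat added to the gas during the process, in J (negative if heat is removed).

10000 J

n = P₁V₁/(RT₁) = 560×30.9/(8.314×412) = 5.05 mol.
Polytropic n=1.25: T₂ = T₁(V₁/V₂)^(n−1) = 412×(0.143)^0.25 = 253 K; P₂ = P₁(V₁/V₂)^n = 49.2 kPa.
W = (P₁V₁−P₂V₂)/(n−1) = (560×30.9−49.2×216)/0.25 = 26700 J.
ΔU = nCvΔT = 5.05×20.8×(253−412) = -16700 J.
Q = ΔU + W = 10000 J.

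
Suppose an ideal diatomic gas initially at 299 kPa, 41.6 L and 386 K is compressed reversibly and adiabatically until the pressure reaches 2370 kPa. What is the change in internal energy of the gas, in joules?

25100 J

n = P₁V₁/(RT₁) = 299×41.6/(8.314×386) = 3.88 mol.
Adiabatic: T₂/T₁ = (P₂/P₁)^((γ−1)/γ) ⇒ T₂ = 386×(7.93)^0.286 = 697 K; V₂ = 9.48 L.
For an ideal gas ΔU = nCvΔT with Cv = (5/2)R = 20.8 J/(mol·K).
ΔU = 3.88×20.8×(697−386) = 25100 J.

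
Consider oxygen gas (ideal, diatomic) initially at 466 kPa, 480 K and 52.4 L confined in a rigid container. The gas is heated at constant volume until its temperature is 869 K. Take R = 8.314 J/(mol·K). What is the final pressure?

844 kPa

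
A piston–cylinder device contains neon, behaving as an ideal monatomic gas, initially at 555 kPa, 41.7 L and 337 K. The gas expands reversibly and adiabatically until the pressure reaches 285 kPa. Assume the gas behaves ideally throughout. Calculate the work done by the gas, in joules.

n = P₁V₁/(RT₁) = 555×41.7/(8.314×337) = 8.26 mol.
Adiabatic: T₂/T₁ = (P₂/P₁)^((γ−1)/γ) ⇒ T₂ = 337×(0.514)^0.400 = 258 K; V₂ = 62.2 L.
ΔU = nCvΔT = 8.26×12.5×(258−337) = -8120 J.
Q = 0 for an adiabatic process, so W = −ΔU = 8120 J.

8120 J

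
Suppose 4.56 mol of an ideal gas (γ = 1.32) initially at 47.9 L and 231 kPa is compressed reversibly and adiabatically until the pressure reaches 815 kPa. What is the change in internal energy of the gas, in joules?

12400 J

T₁ = P₁V₁/(nR) = 231×47.9/(4.56×8.314) = 292 K.
Adiabatic: T₂/T₁ = (P₂/P₁)^((γ−1)/γ) ⇒ T₂ = 292×(3.53)^0.242 = 396 K; V₂ = 18.4 L.
For an ideal gas ΔU = nCvΔT with Cv = R/(γ−1) = 26.0 J/(mol·K).
ΔU = 4.56×26.0×(396−292) = 12400 J.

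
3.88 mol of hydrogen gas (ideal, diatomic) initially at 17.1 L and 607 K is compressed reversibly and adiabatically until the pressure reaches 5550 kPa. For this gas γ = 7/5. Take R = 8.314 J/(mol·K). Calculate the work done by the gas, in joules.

P₁ = nRT₁/V₁ = 3.88×8.314×607/17.1 = 1150 kPa.
Adiabatic: T₂/T₁ = (P₂/P₁)^((γ−1)/γ) ⇒ T₂ = 607×(4.85)^0.286 = 953 K; V₂ = 5.54 L.
ΔU = nCvΔT = 3.88×20.8×(953−607) = 27900 J.
Q = 0 for an adiabatic process, so W = −ΔU = -27900 J.

-27900 J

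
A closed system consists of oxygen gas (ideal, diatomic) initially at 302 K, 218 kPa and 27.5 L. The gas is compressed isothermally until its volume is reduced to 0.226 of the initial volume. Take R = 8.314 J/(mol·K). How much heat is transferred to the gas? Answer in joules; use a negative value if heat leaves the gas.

-8920 J

n = P₁V₁/(RT₁) = 218×27.5/(8.314×302) = 2.39 mol.
Isothermal: T stays 302 K; PV = const ⇒ V₂ = 6.21 L, P₂ = 965 kPa.
ΔU = 0 (ideal gas, T constant).
W = nRT ln(V₂/V₁) = 2.39×8.314×302×ln(0.226) = -8920 J.
Q = ΔU + W = -8920 J.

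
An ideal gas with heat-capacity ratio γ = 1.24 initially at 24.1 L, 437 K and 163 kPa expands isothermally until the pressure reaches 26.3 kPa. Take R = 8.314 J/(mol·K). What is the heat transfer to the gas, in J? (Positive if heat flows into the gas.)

7170 J

n = P₁V₁/(RT₁) = 163×24.1/(8.314×437) = 1.08 mol.
Isothermal: T stays 437 K; PV = const ⇒ V₂ = 149 L, P₂ = 26.3 kPa.
ΔU = 0 (ideal gas, T constant).
W = nRT ln(V₂/V₁) = 1.08×8.314×437×ln(6.20) = 7170 J.
Q = ΔU + W = 7170 J.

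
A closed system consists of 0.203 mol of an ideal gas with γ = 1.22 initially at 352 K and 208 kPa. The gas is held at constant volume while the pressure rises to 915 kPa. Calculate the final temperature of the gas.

1550 K

V₁ = nRT₁/P₁ = 0.203×8.314×352/208 = 2.86 L.
Isochoric: V stays 2.86 L; P/T = const ⇒ T₂ = 1550 K, P₂ = 915 kPa.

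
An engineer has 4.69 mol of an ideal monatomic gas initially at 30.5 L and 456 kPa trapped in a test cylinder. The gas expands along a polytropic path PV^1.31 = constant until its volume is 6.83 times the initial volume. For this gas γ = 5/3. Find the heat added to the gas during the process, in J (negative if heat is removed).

10800 J

T₁ = P₁V₁/(nR) = 456×30.5/(4.69×8.314) = 357 K.
Polytropic n=1.31: T₂ = T₁(V₁/V₂)^(n−1) = 357×(0.146)^0.31 = 197 K; P₂ = P₁(V₁/V₂)^n = 36.8 kPa.
W = (P₁V₁−P₂V₂)/(n−1) = (456×30.5−36.8×208)/0.31 = 20100 J.
ΔU = nCvΔT = 4.69×12.5×(197−357) = -9360 J.
Q = ΔU + W = 10800 J.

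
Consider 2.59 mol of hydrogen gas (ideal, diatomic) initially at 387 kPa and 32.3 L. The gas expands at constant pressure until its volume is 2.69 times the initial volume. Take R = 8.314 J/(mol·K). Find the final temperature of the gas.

T₁ = P₁V₁/(nR) = 387×32.3/(2.59×8.314) = 581 K.
Isobaric: P stays 387 kPa; V/T = const ⇒ T₂ = 1560 K, V₂ = 86.9 L.

1560 K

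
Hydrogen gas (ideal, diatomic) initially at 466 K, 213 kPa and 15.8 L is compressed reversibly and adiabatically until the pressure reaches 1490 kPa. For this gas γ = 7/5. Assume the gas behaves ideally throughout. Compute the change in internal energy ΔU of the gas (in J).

6250 J

n = P₁V₁/(RT₁) = 213×15.8/(8.314×466) = 0.869 mol.
Adiabatic: T₂/T₁ = (P₂/P₁)^((γ−1)/γ) ⇒ T₂ = 466×(7.00)^0.286 = 812 K; V₂ = 3.94 L.
For an ideal gas ΔU = nCvΔT with Cv = (5/2)R = 20.8 J/(mol·K).
ΔU = 0.869×20.8×(812−466) = 6250 J.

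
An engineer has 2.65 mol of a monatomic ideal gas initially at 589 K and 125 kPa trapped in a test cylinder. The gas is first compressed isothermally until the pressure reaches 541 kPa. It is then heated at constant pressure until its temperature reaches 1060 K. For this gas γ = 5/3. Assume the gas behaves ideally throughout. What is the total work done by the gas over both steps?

-8640 J

V₁ = nRT₁/P₁ = 2.65×8.314×589/125 = 104 L.
Step 1 — Isothermal: T stays 589 K; PV = const ⇒ V₂ = 24.0 L, P₂ = 541 kPa.
ΔU = 0 (ideal gas, T constant).
W = nRT ln(V₂/V₁) = 2.65×8.314×589×ln(0.231) = -19000 J.
Q = ΔU + W = -19000 J.
State after step 1: P = 541 kPa, V = 24.0 L, T = 589 K.
Step 2 — Isobaric: P stays 541 kPa; V/T = const ⇒ T₂ = 1060 K, V₂ = 43.2 L.
W = PΔV = 541×(43.2−24.0) kPa·L = 10400 J.
ΔU = nCvΔT = 2.65×12.5×(1060−589) = 15600 J.
Q = ΔU + W = nCpΔT = 25900 J.
Net over both steps: W = -8640 J, Q = 6930 J, ΔU = 15600 J.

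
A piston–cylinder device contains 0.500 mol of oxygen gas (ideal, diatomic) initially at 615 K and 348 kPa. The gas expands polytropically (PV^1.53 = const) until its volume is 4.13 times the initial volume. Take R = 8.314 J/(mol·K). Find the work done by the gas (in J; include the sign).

2550 J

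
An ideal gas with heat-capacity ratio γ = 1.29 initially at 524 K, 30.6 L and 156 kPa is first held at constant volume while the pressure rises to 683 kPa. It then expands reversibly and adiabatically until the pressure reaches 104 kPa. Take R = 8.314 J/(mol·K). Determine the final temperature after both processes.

1500 K

n = P₁V₁/(RT₁) = 156×30.6/(8.314×524) = 1.10 mol.
Step 1 — Isochoric: V stays 30.6 L; P/T = const ⇒ T₂ = 2290 K, P₂ = 683 kPa.
W = 0 (no volume change).
ΔU = nCvΔT = 1.10×28.7×(2290−524) = 55600 J.
Q = ΔU = 55600 J.
State after step 1: P = 683 kPa, V = 30.6 L, T = 2290 K.
Step 2 — Adiabatic: T₂/T₁ = (P₂/P₁)^((γ−1)/γ) ⇒ T₂ = 2290×(0.152)^0.225 = 1500 K; V₂ = 132 L.
ΔU = nCvΔT = 1.10×28.7×(1500−2290) = -24900 J.
Q = 0 for an adiabatic process, so W = −ΔU = 24900 J.
Net over both steps: W = 24900 J, Q = 55600 J, ΔU = 30700 J.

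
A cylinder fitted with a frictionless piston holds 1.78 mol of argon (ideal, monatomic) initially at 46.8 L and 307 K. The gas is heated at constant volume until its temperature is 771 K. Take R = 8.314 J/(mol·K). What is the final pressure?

244 kPa

P₁ = nRT₁/V₁ = 1.78×8.314×307/46.8 = 97.1 kPa.
Isochoric: V stays 46.8 L; P/T = const ⇒ T₂ = 771 K, P₂ = 244 kPa.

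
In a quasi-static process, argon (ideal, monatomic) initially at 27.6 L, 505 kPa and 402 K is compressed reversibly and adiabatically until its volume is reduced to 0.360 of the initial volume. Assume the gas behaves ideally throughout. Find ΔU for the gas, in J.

20400 J

n = P₁V₁/(RT₁) = 505×27.6/(8.314×402) = 4.17 mol.
Adiabatic: TV^(γ−1) = const ⇒ T₂ = 402×(2.78)^0.667 = 794 K; PV^γ = const ⇒ P₂ = 2770 kPa.
For an ideal gas ΔU = nCvΔT with Cv = (3/2)R = 12.5 J/(mol·K).
ΔU = 4.17×12.5×(794−402) = 20400 J.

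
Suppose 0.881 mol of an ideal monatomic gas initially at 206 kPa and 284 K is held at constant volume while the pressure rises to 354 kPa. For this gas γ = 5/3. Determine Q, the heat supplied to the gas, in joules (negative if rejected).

V₁ = nRT₁/P₁ = 0.881×8.314×284/206 = 10.1 L.
Isochoric: V stays 10.1 L; P/T = const ⇒ T₂ = 488 K, P₂ = 354 kPa.
W = 0 (no volume change).
ΔU = nCvΔT = 0.881×12.5×(488−284) = 2240 J.
Q = ΔU = 2240 J.

2240 J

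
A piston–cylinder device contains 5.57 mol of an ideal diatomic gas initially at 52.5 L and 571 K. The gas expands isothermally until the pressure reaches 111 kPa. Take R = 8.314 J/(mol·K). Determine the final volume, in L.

P₁ = nRT₁/V₁ = 5.57×8.314×571/52.5 = 504 kPa.
Isothermal: T stays 571 K; PV = const ⇒ V₂ = 238 L, P₂ = 111 kPa.

238 L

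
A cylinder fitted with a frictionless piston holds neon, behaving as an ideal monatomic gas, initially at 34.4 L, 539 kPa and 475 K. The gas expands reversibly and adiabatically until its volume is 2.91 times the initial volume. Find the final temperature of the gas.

Adiabatic: TV^(γ−1) = const ⇒ T₂ = 475×(0.344)^0.667 = 233 K; PV^γ = const ⇒ P₂ = 90.9 kPa.

233 K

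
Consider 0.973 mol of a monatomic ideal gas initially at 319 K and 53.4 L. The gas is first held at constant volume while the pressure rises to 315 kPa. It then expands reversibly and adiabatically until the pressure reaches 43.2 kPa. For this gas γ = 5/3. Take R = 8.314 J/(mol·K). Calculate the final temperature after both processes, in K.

939 K

P₁ = nRT₁/V₁ = 0.973×8.314×319/53.4 = 48.3 kPa.
Step 1 — Isochoric: V stays 53.4 L; P/T = const ⇒ T₂ = 2080 K, P₂ = 315 kPa.
W = 0 (no volume change).
ΔU = nCvΔT = 0.973×12.5×(2080−319) = 21400 J.
Q = ΔU = 21400 J.
State after step 1: P = 315 kPa, V = 53.4 L, T = 2080 K.
Step 2 — Adiabatic: T₂/T₁ = (P₂/P₁)^((γ−1)/γ) ⇒ T₂ = 2080×(0.137)^0.400 = 939 K; V₂ = 176 L.
ΔU = nCvΔT = 0.973×12.5×(939−2080) = -13800 J.
Q = 0 for an adiabatic process, so W = −ΔU = 13800 J.
Net over both steps: W = 13800 J, Q = 21400 J, ΔU = 7530 J.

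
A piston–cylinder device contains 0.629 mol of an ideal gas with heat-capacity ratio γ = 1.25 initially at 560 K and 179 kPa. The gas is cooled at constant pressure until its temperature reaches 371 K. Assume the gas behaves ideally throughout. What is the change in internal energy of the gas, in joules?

-3950 J

V₁ = nRT₁/P₁ = 0.629×8.314×560/179 = 16.4 L.
Isobaric: P stays 179 kPa; V/T = const ⇒ T₂ = 371 K, V₂ = 10.8 L.
For an ideal gas ΔU = nCvΔT with Cv = R/(γ−1) = 33.3 J/(mol·K).
ΔU = 0.629×33.3×(371−560) = -3950 J.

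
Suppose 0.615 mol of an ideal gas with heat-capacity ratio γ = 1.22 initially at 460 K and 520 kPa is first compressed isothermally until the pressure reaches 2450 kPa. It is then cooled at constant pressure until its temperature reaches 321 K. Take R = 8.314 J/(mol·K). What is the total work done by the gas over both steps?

-4360 J

V₁ = nRT₁/P₁ = 0.615×8.314×460/520 = 4.52 L.
Step 1 — Isothermal: T stays 460 K; PV = const ⇒ V₂ = 0.960 L, P₂ = 2450 kPa.
ΔU = 0 (ideal gas, T constant).
W = nRT ln(V₂/V₁) = 0.615×8.314×460×ln(0.212) = -3650 J.
Q = ΔU + W = -3650 J.
State after step 1: P = 2450 kPa, V = 0.960 L, T = 460 K.
Step 2 — Isobaric: P stays 2450 kPa; V/T = const ⇒ T₂ = 321 K, V₂ = 0.670 L.
W = PΔV = 2450×(0.670−0.960) kPa·L = -711 J.
ΔU = nCvΔT = 0.615×37.8×(321−460) = -3230 J.
Q = ΔU + W = nCpΔT = -3940 J.
Net over both steps: W = -4360 J, Q = -7590 J, ΔU = -3230 J.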